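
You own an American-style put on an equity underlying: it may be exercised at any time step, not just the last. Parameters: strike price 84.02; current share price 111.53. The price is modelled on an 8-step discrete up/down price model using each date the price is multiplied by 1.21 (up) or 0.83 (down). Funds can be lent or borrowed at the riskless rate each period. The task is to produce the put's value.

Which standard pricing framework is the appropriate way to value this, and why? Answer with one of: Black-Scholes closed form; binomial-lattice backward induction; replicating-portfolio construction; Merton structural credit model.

Key observation: early exercise of the strike-84.02 put must be checked at each of the 8 dates (spot 111.53), which forces a node-by-node comparison of intrinsic and continuation value backward from expiry.

framework: binomial-lattice backward induction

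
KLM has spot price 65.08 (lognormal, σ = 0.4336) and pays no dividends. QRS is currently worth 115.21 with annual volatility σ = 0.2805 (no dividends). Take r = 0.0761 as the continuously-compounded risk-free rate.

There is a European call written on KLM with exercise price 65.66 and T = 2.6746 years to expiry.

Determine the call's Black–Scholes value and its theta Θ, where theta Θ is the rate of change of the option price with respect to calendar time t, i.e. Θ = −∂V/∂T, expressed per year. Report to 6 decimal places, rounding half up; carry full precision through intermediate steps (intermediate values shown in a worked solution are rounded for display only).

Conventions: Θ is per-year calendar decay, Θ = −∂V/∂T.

price = 22.781299
Θ = -4.732163

σ√T = 0.4336·√2.6746 = 0.709118
d₁ = (ln(S/K) + (r+σ²/2)T) / (σ√T) = (ln(65.08/65.66) + (0.0761+0.4336²/2)·2.6746) / 0.709118 = (-0.008873 + 0.454961) / 0.709118 = 0.629075
d₂ = d₁ − σ√T = 0.629075 − 0.709118 = -0.080043
e^{−rT} = 0.815840
N(d₁) = 0.735350,  N(d₂) = 0.468102
Call price V = S·N(d₁) − K·e^{−rT}·N(d₂) = 47.856586 − 25.075287 = 22.781299
φ(d₁) = (1/√(2π))·e^{−d₁²/2} = 0.327323
Θ = −S·φ(d₁)·σ/(2√T) − r·K·e^{−rT}·N(d₂) = −2.823934 − 1.908229 = -4.732163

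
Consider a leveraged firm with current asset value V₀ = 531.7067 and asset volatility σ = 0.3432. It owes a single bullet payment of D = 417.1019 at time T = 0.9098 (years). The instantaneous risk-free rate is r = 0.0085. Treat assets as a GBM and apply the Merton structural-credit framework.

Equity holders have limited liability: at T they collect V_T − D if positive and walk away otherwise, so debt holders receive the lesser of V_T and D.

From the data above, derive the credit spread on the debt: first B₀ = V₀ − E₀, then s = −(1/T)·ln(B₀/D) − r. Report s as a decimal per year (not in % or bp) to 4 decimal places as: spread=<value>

spread=0.0530

Work the structural quantities from V₀ = 531.7067 against face 417.1019:
d₁ = [ln(V₀/D) + (r + σ²/2)T] / (σ√T)
   = [ln(531.7067/417.1019) + (0.0085 + 0.5·0.3432²)·0.9098] / (0.3432·√0.9098)
   = [0.242761 + 0.061314] / 0.327356 = 0.928884
d₂ = d₁ − σ√T = 0.928884 − 0.327356 = 0.601528
N(d₁) = 0.823525,  N(d₂) = 0.726256,  e^(−rT) = 0.992297
E₀ = V₀·N(d₁) − D·e^(−rT)·N(d₂)
   = 531.7067·0.823525 − 417.1019·0.992297·0.726256 = 137.284842
B₀ = V₀ − E₀ = 531.7067 − 137.284842 = 394.421858
spread = −(1/T)·ln(B₀/D) − r = −(1/0.9098)·ln(394.421858/417.1019) − 0.0085 = 0.05295253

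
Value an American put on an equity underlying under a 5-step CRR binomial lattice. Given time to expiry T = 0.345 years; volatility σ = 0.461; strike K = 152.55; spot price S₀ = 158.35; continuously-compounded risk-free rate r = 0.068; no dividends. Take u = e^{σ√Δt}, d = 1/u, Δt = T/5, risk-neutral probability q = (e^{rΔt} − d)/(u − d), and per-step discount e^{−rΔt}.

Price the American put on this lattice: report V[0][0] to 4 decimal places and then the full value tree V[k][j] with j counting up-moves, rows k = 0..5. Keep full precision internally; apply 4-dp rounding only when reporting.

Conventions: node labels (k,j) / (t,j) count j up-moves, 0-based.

price = 13.2969
tree:
13.2969
20.3395 6.0691
30.0504 10.3928 1.6117
42.4352 17.4043 3.1697 0.0000
54.9938 28.2599 6.2338 0.0000 0.0000
66.1201 42.4352 12.2598 0.0000 0.0000 0.0000

params: Δt=0.06900 u=1.12873 d=0.88595 q=0.48913 e^(-rΔt)=0.99532
t_5 payoffs: 66.1201 42.4352 12.2598 0.0000 0.0000 0.0000
k=4: node(4,0) S=97.5562 payoff=54.9938 vs cont=54.2797 → 54.9938 [stop]  node(4,1) S=124.2901 payoff=28.2599 vs cont=27.5458 → 28.2599 [stop]  node(4,2) S=158.3500 payoff=0.0000 vs cont=6.2338 → 6.2338 [wait]  node(4,3) S=201.7436 payoff=0.0000 vs cont=0.0000 → 0.0000 [wait]  node(4,4) S=257.0285 payoff=0.0000 vs cont=0.0000 → 0.0000 [wait]
k=3: node(3,0) S=110.1148 payoff=42.4352 vs cont=41.7211 → 42.4352 [stop]  node(3,1) S=140.2902 payoff=12.2598 vs cont=17.4043 → 17.4043 [wait]  node(3,2) S=178.7347 payoff=0.0000 vs cont=3.1697 → 3.1697 [wait]  node(3,3) S=227.7144 payoff=0.0000 vs cont=0.0000 → 0.0000 [wait]
k=2: node(2,0) S=124.2901 payoff=28.2599 vs cont=30.0504 → 30.0504 [wait]  node(2,1) S=158.3500 payoff=0.0000 vs cont=10.3928 → 10.3928 [wait]  node(2,2) S=201.7436 payoff=0.0000 vs cont=1.6117 → 1.6117 [wait]
k=1: node(1,0) S=140.2902 payoff=12.2598 vs cont=20.3395 → 20.3395 [wait]  node(1,1) S=178.7347 payoff=0.0000 vs cont=6.0691 → 6.0691 [wait]
k=0: node(0,0) S=158.3500 payoff=0.0000 vs cont=13.2969 → 13.2969 [wait]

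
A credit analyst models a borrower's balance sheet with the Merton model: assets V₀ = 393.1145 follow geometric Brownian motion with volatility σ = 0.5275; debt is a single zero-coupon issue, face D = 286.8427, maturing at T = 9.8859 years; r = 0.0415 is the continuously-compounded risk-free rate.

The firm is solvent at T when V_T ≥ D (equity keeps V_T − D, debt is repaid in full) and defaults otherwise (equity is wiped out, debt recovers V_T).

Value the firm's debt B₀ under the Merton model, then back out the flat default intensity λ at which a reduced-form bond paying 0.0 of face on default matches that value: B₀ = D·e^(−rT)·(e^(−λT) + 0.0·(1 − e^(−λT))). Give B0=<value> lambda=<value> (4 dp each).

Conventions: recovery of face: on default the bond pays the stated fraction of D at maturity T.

B0=106.4951 lambda=0.0587

Work the structural quantities from V₀ = 393.1145 against face 286.8427:
d₁ = [ln(V₀/D) + (r + σ²/2)T] / (σ√T)
   = [ln(393.1145/286.8427) + (0.0415 + 0.5·0.5275²)·9.8859] / (0.5275·√9.8859)
   = [0.315167 + 1.785672] / 1.658558 = 1.266666
d₂ = d₁ − σ√T = 1.266666 − 1.658558 = -0.391892
N(d₁) = 0.897363,  N(d₂) = 0.347569,  e^(−rT) = 0.663475
E₀ = V₀·N(d₁) − D·e^(−rT)·N(d₂)
   = 393.1145·0.897363 − 286.8427·0.663475·0.347569 = 286.619399
B₀ = V₀ − E₀ = 393.1145 − 286.619399 = 106.495101
e^(−λT) = (B₀·e^(rT)/D − 0)/(1 − 0) = (106.4951·1.507217/286.8427 − 0)/1 = 0.55957923
λ = −ln(0.55957923)/9.8859 = 0.058727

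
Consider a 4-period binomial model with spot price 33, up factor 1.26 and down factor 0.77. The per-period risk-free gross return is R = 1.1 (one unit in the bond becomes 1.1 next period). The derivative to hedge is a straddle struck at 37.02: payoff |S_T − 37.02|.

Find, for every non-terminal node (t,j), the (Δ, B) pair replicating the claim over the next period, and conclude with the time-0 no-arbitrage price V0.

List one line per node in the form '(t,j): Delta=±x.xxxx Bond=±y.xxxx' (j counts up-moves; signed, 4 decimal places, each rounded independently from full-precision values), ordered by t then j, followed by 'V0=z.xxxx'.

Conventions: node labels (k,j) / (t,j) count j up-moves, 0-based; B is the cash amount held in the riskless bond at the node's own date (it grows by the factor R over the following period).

Since d<R<u, set p* = (R−d)/(u−d) = 0.6735; price each node as the discounted p*-expectation of its children.
At maturity the claim pays: V(4,0)=25.4195, V(4,1)=18.0374, V(4,2)=5.9575, V(4,3)=13.8096, V(4,4)=46.1556
Node (3,0) S=15.0656: V=(p*·18.0374+(1−p*)·25.4195)/1.1=18.5890; Δ=(18.0374−25.4195)/(18.9826−11.6005)=-1.0000; B=V−Δ·S=33.6545
Node (3,1) S=24.6528: V=(p*·5.9575+(1−p*)·18.0374)/1.1=9.0018; Δ=(5.9575−18.0374)/(31.0625−18.9826)=-1.0000; B=V−Δ·S=33.6545
Node (3,2) S=40.3409: V=(p*·13.8096+(1−p*)·5.9575)/1.1=10.2233; Δ=(13.8096−5.9575)/(50.8296−31.0625)=0.3972; B=V−Δ·S=-5.8013
Node (3,3) S=66.0124: V=(p*·46.1556+(1−p*)·13.8096)/1.1=32.3579; Δ=(46.1556−13.8096)/(83.1756−50.8296)=1.0000; B=V−Δ·S=-33.6545
Node (2,0) S=19.5657: V=(p*·9.0018+(1−p*)·18.5890)/1.1=11.0293; Δ=(9.0018−18.5890)/(24.6528−15.0656)=-1.0000; B=V−Δ·S=30.5950
Node (2,1) S=32.0166: V=(p*·10.2233+(1−p*)·9.0018)/1.1=8.9313; Δ=(10.2233−9.0018)/(40.3409−24.6528)=0.0779; B=V−Δ·S=6.4384
Node (2,2) S=52.3908: V=(p*·32.3579+(1−p*)·10.2233)/1.1=22.8457; Δ=(32.3579−10.2233)/(66.0124−40.3409)=0.8622; B=V−Δ·S=-22.3269
Node (1,0) S=25.4100: V=(p*·8.9313+(1−p*)·11.0293)/1.1=8.7422; Δ=(8.9313−11.0293)/(32.0166−19.5657)=-0.1685; B=V−Δ·S=13.0239
Node (1,1) S=41.5800: V=(p*·22.8457+(1−p*)·8.9313)/1.1=16.6384; Δ=(22.8457−8.9313)/(52.3908−32.0166)=0.6829; B=V−Δ·S=-11.7583
Node (0,0) S=33.0000: V=(p*·16.6384+(1−p*)·8.7422)/1.1=12.7818; Δ=(16.6384−8.7422)/(41.5800−25.4100)=0.4883; B=V−Δ·S=-3.3329
As a check, the time-0 holding Δ(0,0)·S0 + B(0,0) comes to 12.7818 — exactly V0.

(0,0): Delta=0.4883 Bond=-3.3329
(1,0): Delta=-0.1685 Bond=13.0239
(1,1): Delta=0.6829 Bond=-11.7583
(2,0): Delta=-1.0000 Bond=30.5950
(2,1): Delta=0.0779 Bond=6.4384
(2,2): Delta=0.8622 Bond=-22.3269
(3,0): Delta=-1.0000 Bond=33.6545
(3,1): Delta=-1.0000 Bond=33.6545
(3,2): Delta=0.3972 Bond=-5.8013
(3,3): Delta=1.0000 Bond=-33.6545
V0=12.7818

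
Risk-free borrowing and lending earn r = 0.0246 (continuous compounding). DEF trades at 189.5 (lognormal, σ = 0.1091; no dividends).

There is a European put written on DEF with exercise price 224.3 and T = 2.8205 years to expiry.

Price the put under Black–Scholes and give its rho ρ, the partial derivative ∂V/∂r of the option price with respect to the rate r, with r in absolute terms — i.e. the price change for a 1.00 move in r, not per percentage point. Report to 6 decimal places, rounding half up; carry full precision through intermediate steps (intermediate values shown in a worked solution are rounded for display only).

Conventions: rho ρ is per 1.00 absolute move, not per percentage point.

σ√T = 0.1091·√2.8205 = 0.183226
d₁ = (ln(S/K) + (r+σ²/2)T) / (σ√T) = (ln(189.5/224.3) + (0.0246+0.1091²/2)·2.8205) / 0.183226 = (-0.168595 + 0.086170) / 0.183226 = -0.449855
d₂ = d₁ − σ√T = -0.449855 − 0.183226 = -0.633081
e^{−rT} = 0.932968
N(−d₁) = 0.673592,  N(−d₂) = 0.736660
Put price V = K·e^{−rT}·N(−d₂) − S·N(−d₁) = 154.156872 − 127.645747 = 26.511125
ρ = −K·T·e^{−rT}·N(−d₂) = -434.799457

price = 26.511125
ρ = -434.799457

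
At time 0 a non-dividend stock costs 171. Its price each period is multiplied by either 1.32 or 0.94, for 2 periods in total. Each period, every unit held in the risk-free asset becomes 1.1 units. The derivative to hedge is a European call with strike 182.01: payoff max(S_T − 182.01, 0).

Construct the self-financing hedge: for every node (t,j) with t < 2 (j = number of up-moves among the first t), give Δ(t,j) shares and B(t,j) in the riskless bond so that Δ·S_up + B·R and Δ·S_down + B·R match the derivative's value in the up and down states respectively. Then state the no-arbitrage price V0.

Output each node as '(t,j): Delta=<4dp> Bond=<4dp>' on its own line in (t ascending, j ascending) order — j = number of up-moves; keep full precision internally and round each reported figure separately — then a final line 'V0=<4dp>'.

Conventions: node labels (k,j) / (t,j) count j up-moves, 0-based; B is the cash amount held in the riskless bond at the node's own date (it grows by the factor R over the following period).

Arbitrage-free pricing uses the up-move probability p* = (R−d)/(u−d) = 0.4211, discounting each step at R = 1.1.
At maturity the claim pays: V(2,0)=0.0000, V(2,1)=30.1668, V(2,2)=115.9404
(1,0): S=160.7400. Δ = (V_up−V_dn)/(S_up−S_dn) = (30.1668−0.0000)/(212.1768−151.0956) = 0.4939. V = [p*·30.1668 + (1−p*)·0.0000]/1.1 = 11.5471. B = V − Δ·S = -67.8392.
(1,1): S=225.7200. Δ = (V_up−V_dn)/(S_up−S_dn) = (115.9404−30.1668)/(297.9504−212.1768) = 1.0000. V = [p*·115.9404 + (1−p*)·30.1668]/1.1 = 60.2564. B = V − Δ·S = -165.4636.
(0,0): S=171.0000. Δ = (V_up−V_dn)/(S_up−S_dn) = (60.2564−11.5471)/(225.7200−160.7400) = 0.7496. V = [p*·60.2564 + (1−p*)·11.5471]/1.1 = 29.1421. B = V − Δ·S = -99.0402.
Check: Δ(0,0)·S0 + B(0,0) = 29.1421 = V0.

(0,0): Delta=0.7496 Bond=-99.0402
(1,0): Delta=0.4939 Bond=-67.8392
(1,1): Delta=1.0000 Bond=-165.4636
V0=29.1421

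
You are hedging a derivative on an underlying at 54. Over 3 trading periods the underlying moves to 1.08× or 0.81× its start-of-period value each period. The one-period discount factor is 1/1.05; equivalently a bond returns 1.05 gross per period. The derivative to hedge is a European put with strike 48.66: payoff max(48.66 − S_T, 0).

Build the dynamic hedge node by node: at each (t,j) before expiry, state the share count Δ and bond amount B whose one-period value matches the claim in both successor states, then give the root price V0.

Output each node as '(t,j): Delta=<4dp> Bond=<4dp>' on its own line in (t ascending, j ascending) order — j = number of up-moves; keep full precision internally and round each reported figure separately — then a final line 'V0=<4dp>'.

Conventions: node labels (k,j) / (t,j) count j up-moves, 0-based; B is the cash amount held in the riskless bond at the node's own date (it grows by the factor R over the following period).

No-arbitrage ⇒ martingale measure with p* = (R−d)/(u−d) = 0.8889.
Expiry values: V(3,0)=19.9622, V(3,1)=10.3962, V(3,2)=0.0000, V(3,3)=0.0000
Node (2,0) S=35.4294: V=(p*·10.3962+(1−p*)·19.9622)/1.05=10.9135; Δ=(10.3962−19.9622)/(38.2638−28.6978)=-1.0000; B=V−Δ·S=46.3429
Node (2,1) S=47.2392: V=(p*·0.0000+(1−p*)·10.3962)/1.05=1.1001; Δ=(0.0000−10.3962)/(51.0183−38.2638)=-0.8151; B=V−Δ·S=39.6048
Node (2,2) S=62.9856: V=(p*·0.0000+(1−p*)·0.0000)/1.05=0.0000; Δ=(0.0000−0.0000)/(68.0244−51.0183)=0.0000; B=V−Δ·S=0.0000
Node (1,0) S=43.7400: V=(p*·1.1001+(1−p*)·10.9135)/1.05=2.0862; Δ=(1.1001−10.9135)/(47.2392−35.4294)=-0.8309; B=V−Δ·S=38.4318
Node (1,1) S=58.3200: V=(p*·0.0000+(1−p*)·1.1001)/1.05=0.1164; Δ=(0.0000−1.1001)/(62.9856−47.2392)=-0.0699; B=V−Δ·S=4.1910
Node (0,0) S=54.0000: V=(p*·0.1164+(1−p*)·2.0862)/1.05=0.3193; Δ=(0.1164−2.0862)/(58.3200−43.7400)=-0.1351; B=V−Δ·S=7.6148
Sanity check at the root: Δ(0,0)·S0 + B(0,0) reproduces V0 = 0.3193.

(0,0): Delta=-0.1351 Bond=7.6148
(1,0): Delta=-0.8309 Bond=38.4318
(1,1): Delta=-0.0699 Bond=4.1910
(2,0): Delta=-1.0000 Bond=46.3429
(2,1): Delta=-0.8151 Bond=39.6048
(2,2): Delta=0.0000 Bond=0.0000
V0=0.3193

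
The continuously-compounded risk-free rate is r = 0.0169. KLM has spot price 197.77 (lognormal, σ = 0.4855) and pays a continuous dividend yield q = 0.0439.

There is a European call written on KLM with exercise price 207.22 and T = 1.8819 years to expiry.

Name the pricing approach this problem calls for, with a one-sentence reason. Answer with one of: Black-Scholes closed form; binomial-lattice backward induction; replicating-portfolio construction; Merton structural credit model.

Key observation: with KLM following a GBM at constant σ and r, the European call struck at 207.22 prices in closed form — nothing here needs a stepwise model or a balance sheet.

framework: Black-Scholes closed form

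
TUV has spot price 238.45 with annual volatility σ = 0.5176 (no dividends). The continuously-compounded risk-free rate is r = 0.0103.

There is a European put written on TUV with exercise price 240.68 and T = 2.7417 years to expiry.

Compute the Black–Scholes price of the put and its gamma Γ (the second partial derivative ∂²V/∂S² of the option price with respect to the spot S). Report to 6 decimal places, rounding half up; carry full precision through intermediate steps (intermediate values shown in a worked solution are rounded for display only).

σ√T = 0.5176·√2.7417 = 0.857046
d₁ = (ln(S/K) + (r+σ²/2)T) / (σ√T) = (ln(238.45/240.68) + (0.0103+0.5176²/2)·2.7417) / 0.857046 = (-0.009309 + 0.395504) / 0.857046 = 0.450612
d₂ = d₁ − σ√T = 0.450612 − 0.857046 = -0.406435
e^{−rT} = 0.972155
N(−d₁) = 0.326135,  N(−d₂) = 0.657788
Put price V = K·e^{−rT}·N(−d₂) − S·N(−d₁) = 153.908252 − 77.766828 = 76.141424
φ(d₁) = (1/√(2π))·e^{−d₁²/2} = 0.360428
Γ = φ(d₁) / (S·σ·√T) = 0.001764

price = 76.141424
Γ = 0.001764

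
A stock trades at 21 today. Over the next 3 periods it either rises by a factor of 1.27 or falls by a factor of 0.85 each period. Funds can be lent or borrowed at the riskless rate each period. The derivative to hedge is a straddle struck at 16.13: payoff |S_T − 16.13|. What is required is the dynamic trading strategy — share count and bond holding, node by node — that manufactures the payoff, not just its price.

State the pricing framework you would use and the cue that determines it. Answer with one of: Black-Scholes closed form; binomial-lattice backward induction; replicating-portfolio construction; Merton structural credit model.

Key observation: the deliverable is the dynamic trading strategy on the 3-step tree (spot 21, moves 1.27 and 0.85), so the valuation must go through the node-by-node replicating-portfolio solve.

framework: replicating-portfolio construction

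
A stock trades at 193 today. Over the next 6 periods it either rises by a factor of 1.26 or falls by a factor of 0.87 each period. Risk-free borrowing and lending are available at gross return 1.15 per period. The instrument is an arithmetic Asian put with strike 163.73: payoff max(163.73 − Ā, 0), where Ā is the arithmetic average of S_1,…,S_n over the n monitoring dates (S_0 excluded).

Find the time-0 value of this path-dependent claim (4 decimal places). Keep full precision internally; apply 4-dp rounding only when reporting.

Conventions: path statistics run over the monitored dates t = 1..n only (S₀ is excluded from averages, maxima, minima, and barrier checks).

Risk-neutral up-probability p* = (R−d)/(u−d) = (1.15−0.87)/(1.26−0.87) = 0.7179; the claim prices as the p*-weighted sum of path payoffs discounted by R^6.
Enumerate all 2^6 = 64 price paths (U = up ×1.26, D = down ×0.87); each path with k up-moves has probability p*^k·(1−p*)^(6−k).
DDDDDD: Ā=121.9229, payoff=41.8071, prob=0.000503
UDDDDD: Ā=176.5779, payoff=0.0000, prob=0.001282
DUDDDD: Ā=164.0329, payoff=0.0000, prob=0.001282
UUDDDD: Ā=237.5649, payoff=0.0000, prob=0.003262
DDUDDD: Ā=153.1188, payoff=10.6112, prob=0.001282
UDUDDD: Ā=221.7582, payoff=0.0000, prob=0.003262
DUUDDD: Ā=209.2132, payoff=0.0000, prob=0.003262
UUUDDD: Ā=302.9985, payoff=0.0000, prob=0.008304
DDDUDD: Ā=143.6235, payoff=20.1065, prob=0.001282
UDDUDD: Ā=208.0064, payoff=0.0000, prob=0.003262
DUDUDD: Ā=195.4614, payoff=0.0000, prob=0.003262
UUDUDD: Ā=283.0820, payoff=0.0000, prob=0.008304
DDUUDD: Ā=184.5472, payoff=0.0000, prob=0.003262
UDUUDD: Ā=267.2753, payoff=0.0000, prob=0.008304
DUUUDD: Ā=254.7303, payoff=0.0000, prob=0.008304
UUUUDD: Ā=368.9198, payoff=0.0000, prob=0.021136
DDDDUD: Ā=135.3625, payoff=28.3675, prob=0.001282
UDDDUD: Ā=196.0423, payoff=0.0000, prob=0.003262
DUDDUD: Ā=183.4973, payoff=0.0000, prob=0.003262
UUDDUD: Ā=265.7547, payoff=0.0000, prob=0.008304
DDUDUD: Ā=172.5832, payoff=0.0000, prob=0.003262
UDUDUD: Ā=249.9480, payoff=0.0000, prob=0.008304
DUUDUD: Ā=237.4030, payoff=0.0000, prob=0.008304
UUUDUD: Ā=343.8251, payoff=0.0000, prob=0.021136
DDDUUD: Ā=163.0878, payoff=0.6422, prob=0.003262
UDDUUD: Ā=236.1962, payoff=0.0000, prob=0.008304
DUDUUD: Ā=223.6512, payoff=0.0000, prob=0.008304
UUDUUD: Ā=323.9086, payoff=0.0000, prob=0.021136
DDUUUD: Ā=212.7370, payoff=0.0000, prob=0.008304
UDUUUD: Ā=308.1019, payoff=0.0000, prob=0.021136
DUUUUD: Ā=295.5569, payoff=0.0000, prob=0.021136
UUUUUD: Ā=428.0479, payoff=0.0000, prob=0.053802
DDDDDU: Ā=128.1755, payoff=35.5545, prob=0.001282
UDDDDU: Ā=185.6335, payoff=0.0000, prob=0.003262
DUDDDU: Ā=173.0885, payoff=0.0000, prob=0.003262
UUDDDU: Ā=250.6800, payoff=0.0000, prob=0.008304
DDUDDU: Ā=162.1744, payoff=1.5556, prob=0.003262
UDUDDU: Ā=234.8733, payoff=0.0000, prob=0.008304
DUUDDU: Ā=222.3283, payoff=0.0000, prob=0.008304
UUUDDU: Ā=321.9927, payoff=0.0000, prob=0.021136
DDDUDU: Ā=152.6791, payoff=11.0509, prob=0.003262
UDDUDU: Ā=221.1214, payoff=0.0000, prob=0.008304
DUDUDU: Ā=208.5764, payoff=0.0000, prob=0.008304
UUDUDU: Ā=302.0762, payoff=0.0000, prob=0.021136
DDUUDU: Ā=197.6623, payoff=0.0000, prob=0.008304
UDUUDU: Ā=286.2695, payoff=0.0000, prob=0.021136
DUUUDU: Ā=273.7245, payoff=0.0000, prob=0.021136
UUUUDU: Ā=396.4286, payoff=0.0000, prob=0.053802
DDDDUU: Ā=144.4182, payoff=19.3118, prob=0.003262
UDDDUU: Ā=209.1573, payoff=0.0000, prob=0.008304
DUDDUU: Ā=196.6123, payoff=0.0000, prob=0.008304
UUDDUU: Ā=284.7489, payoff=0.0000, prob=0.021136
DDUDUU: Ā=185.6982, payoff=0.0000, prob=0.008304
UDUDUU: Ā=268.9422, payoff=0.0000, prob=0.021136
DUUDUU: Ā=256.3972, payoff=0.0000, prob=0.021136
UUUDUU: Ā=371.3339, payoff=0.0000, prob=0.053802
DDDUUU: Ā=176.2029, payoff=0.0000, prob=0.008304
UDDUUU: Ā=255.1904, payoff=0.0000, prob=0.021136
DUDUUU: Ā=242.6454, payoff=0.0000, prob=0.021136
UUDUUU: Ā=351.4174, payoff=0.0000, prob=0.053802
DDUUUU: Ā=231.7312, payoff=0.0000, prob=0.021136
UDUUUU: Ā=335.6107, payoff=0.0000, prob=0.053802
DUUUUU: Ā=323.0657, payoff=0.0000, prob=0.053802
UUUUUU: Ā=467.8883, payoff=0.0000, prob=0.136950
Price = Σ prob·payoff / R^6 = 0.248550 / 2.313061 = 0.1075

price = 0.1075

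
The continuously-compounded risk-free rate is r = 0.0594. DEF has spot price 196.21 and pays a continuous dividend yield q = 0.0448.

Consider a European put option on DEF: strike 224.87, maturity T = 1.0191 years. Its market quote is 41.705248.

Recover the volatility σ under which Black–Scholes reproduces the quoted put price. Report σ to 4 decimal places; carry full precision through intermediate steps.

sigma = 0.3500

At σ = 0.3500 the Black–Scholes value reproduces the quote:
σ√T = 0.35·√1.0191 = 0.353327
d₁ = (ln(S/K) + (r−q+σ²/2)T) / (σ√T) = (ln(196.21/224.87) + (0.0594−0.0448+0.35²/2)·1.0191) / 0.353327 = (-0.136337 + 0.077299) / 0.353327 = -0.167092
d₂ = d₁ − σ√T = -0.167092 − 0.353327 = -0.520419
e^{−rT} = 0.941261
e^{−qT} = 0.955371
N(−d₁) = 0.566351,  N(−d₂) = 0.698614
V = K·e^{−rT}·N(−d₂) − S·e^{−qT}·N(−d₁) = 147.869683 − 106.164435 = 41.705248 (the observed quote) — the price is monotone increasing in volatility, hence this σ is the only solution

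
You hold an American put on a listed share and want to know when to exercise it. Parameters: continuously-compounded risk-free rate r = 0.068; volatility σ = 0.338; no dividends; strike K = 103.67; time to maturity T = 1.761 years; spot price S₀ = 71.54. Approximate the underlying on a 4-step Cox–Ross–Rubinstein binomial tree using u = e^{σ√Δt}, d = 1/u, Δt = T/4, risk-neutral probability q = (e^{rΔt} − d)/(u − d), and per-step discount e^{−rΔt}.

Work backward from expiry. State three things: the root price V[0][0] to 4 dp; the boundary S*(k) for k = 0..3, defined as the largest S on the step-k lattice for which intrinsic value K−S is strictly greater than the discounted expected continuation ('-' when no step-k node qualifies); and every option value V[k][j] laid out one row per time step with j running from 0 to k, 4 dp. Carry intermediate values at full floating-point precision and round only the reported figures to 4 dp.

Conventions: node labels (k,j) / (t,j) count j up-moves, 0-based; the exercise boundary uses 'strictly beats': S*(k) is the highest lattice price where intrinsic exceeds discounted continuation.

price = 32.1300
boundary = 71.5400 57.1677 71.5400 57.1677
tree:
32.1300
46.5023 18.8231
57.9872 32.1300 7.2259
67.1648 46.5023 15.2371 0.0000
74.4987 57.9872 32.1300 0.0000 0.0000

Δt=0.44025  u=1.25141  d=0.79910  q=0.51136  discount=0.97051
step 4 (expiry): payoffs max(K−S,0) = 74.4987 57.9872 32.1300 0.0000 0.0000
step 3: (k=3,j=0): S=36.5052, K−S=67.1648, hold=64.1072 ⇒ V=67.1648 exercise | (k=3,j=1): S=57.1677, K−S=46.5023, hold=43.4447 ⇒ V=46.5023 exercise | (k=3,j=2): S=89.5256, K−S=14.1444, hold=15.2371 ⇒ V=15.2371 continue | (k=3,j=3): S=140.1985, K−S=0.0000, hold=0.0000 ⇒ V=0.0000 continue  boundary S*=57.1677
step 2: (k=2,j=0): S=45.6828, K−S=57.9872, hold=54.9296 ⇒ V=57.9872 exercise | (k=2,j=1): S=71.5400, K−S=32.1300, hold=29.6147 ⇒ V=32.1300 exercise | (k=2,j=2): S=112.0328, K−S=0.0000, hold=7.2259 ⇒ V=7.2259 continue  boundary S*=71.5400
step 1: (k=1,j=0): S=57.1677, K−S=46.5023, hold=43.4447 ⇒ V=46.5023 exercise | (k=1,j=1): S=89.5256, K−S=14.1444, hold=18.8231 ⇒ V=18.8231 continue  boundary S*=57.1677
step 0: (k=0,j=0): S=71.5400, K−S=32.1300, hold=31.3943 ⇒ V=32.1300 exercise  boundary S*=71.5400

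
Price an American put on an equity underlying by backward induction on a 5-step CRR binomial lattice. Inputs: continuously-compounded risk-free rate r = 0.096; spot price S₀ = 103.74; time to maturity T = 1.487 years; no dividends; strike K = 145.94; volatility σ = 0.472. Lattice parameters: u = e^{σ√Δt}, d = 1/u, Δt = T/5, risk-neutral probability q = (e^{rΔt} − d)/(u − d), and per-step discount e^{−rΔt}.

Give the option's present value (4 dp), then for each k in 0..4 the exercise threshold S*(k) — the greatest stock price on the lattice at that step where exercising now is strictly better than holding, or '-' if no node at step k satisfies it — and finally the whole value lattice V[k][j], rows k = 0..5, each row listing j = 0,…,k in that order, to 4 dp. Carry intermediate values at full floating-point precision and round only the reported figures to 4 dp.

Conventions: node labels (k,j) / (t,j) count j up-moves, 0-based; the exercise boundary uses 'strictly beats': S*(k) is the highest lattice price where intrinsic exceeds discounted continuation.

price = 45.7887
boundary = - 80.1969 61.9968 80.1969 103.7400
tree:
45.7887
65.7431 27.8534
83.9432 43.7667 13.0399
98.0129 65.7431 23.6214 2.8669
108.8896 83.9432 42.2000 5.8028 0.0000
117.2979 98.0129 65.7431 11.7455 0.0000 0.0000

params: Δt=0.29740 u=1.29357 d=0.77306 q=0.49164 e^(-rΔt)=0.97185
t_5 payoffs: 117.2979 98.0129 65.7431 11.7455 0.0000 0.0000
t_4: node(4,0) S=37.0504 payoff=108.8896 vs cont=104.7819 → 108.8896 [stop]  node(4,1) S=61.9968 payoff=83.9432 vs cont=79.8355 → 83.9432 [stop]  node(4,2) S=103.7400 payoff=42.2000 vs cont=38.0923 → 42.2000 [stop]  node(4,3) S=173.5893 payoff=0.0000 vs cont=5.8028 → 5.8028 [wait]  node(4,4) S=290.4691 payoff=0.0000 vs cont=0.0000 → 0.0000 [wait]  ⇒ S*(4)=103.7400
t_3: node(3,0) S=47.9271 payoff=98.0129 vs cont=93.9052 → 98.0129 [stop]  node(3,1) S=80.1969 payoff=65.7431 vs cont=61.6353 → 65.7431 [stop]  node(3,2) S=134.1945 payoff=11.7455 vs cont=23.6214 → 23.6214 [wait]  node(3,3) S=224.5492 payoff=0.0000 vs cont=2.8669 → 2.8669 [wait]  ⇒ S*(3)=80.1969
t_2: node(2,0) S=61.9968 payoff=83.9432 vs cont=79.8355 → 83.9432 [stop]  node(2,1) S=103.7400 payoff=42.2000 vs cont=43.7667 → 43.7667 [wait]  node(2,2) S=173.5893 payoff=0.0000 vs cont=13.0399 → 13.0399 [wait]  ⇒ S*(2)=61.9968
t_1: node(1,0) S=80.1969 payoff=65.7431 vs cont=62.3839 → 65.7431 [stop]  node(1,1) S=134.1945 payoff=11.7455 vs cont=27.8534 → 27.8534 [wait]  ⇒ S*(1)=80.1969
t_0: node(0,0) S=103.7400 payoff=42.2000 vs cont=45.7887 → 45.7887 [wait]  ⇒ S*(0)=-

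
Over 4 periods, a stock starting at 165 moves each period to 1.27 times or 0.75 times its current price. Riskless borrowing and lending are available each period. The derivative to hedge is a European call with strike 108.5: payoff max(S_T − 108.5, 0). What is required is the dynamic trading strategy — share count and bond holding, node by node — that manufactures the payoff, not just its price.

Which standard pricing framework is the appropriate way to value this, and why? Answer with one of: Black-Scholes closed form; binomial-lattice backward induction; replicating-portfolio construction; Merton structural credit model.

framework: replicating-portfolio construction

Key observation: the deliverable is the dynamic trading strategy on the 4-step tree (spot 165, moves 1.27 and 0.75), so the valuation must go through the node-by-node replicating-portfolio solve.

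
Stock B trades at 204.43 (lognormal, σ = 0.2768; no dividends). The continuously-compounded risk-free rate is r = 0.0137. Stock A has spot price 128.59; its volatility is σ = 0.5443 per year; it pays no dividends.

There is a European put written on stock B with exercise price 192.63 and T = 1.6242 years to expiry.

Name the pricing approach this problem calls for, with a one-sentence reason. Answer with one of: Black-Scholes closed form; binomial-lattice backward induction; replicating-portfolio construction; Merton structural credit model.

framework: Black-Scholes closed form

Key observation: everything needed for the exact continuous-time valuation of the European put on stock B (strike 192.63) is given, and no feature rules the closed form out.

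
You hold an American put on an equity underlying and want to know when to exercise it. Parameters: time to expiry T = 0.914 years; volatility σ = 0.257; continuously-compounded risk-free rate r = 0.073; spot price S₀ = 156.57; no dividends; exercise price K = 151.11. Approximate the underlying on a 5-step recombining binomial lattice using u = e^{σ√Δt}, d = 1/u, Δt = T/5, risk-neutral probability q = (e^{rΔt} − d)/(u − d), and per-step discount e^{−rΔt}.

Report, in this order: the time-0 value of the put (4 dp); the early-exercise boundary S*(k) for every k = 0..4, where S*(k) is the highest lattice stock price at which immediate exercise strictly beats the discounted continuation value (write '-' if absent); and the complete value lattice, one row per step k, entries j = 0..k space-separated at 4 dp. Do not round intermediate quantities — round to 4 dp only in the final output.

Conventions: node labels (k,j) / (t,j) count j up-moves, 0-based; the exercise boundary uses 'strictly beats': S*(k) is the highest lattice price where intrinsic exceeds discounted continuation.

Δt=0.18280, u=1.11614, d=0.89594, q=0.53356, disc=e^(-rΔt)=0.98674
k=5 terminal: V=max(K-S,0) → 60.7230 38.5078 10.8325 0.0000 0.0000 0.0000
k=4: j=0 S=100.8849 intr=50.2251 cont=48.2220 V=50.2251[EX]; j=1 S=125.6804 intr=25.4296 cont=23.4266 V=25.4296[EX]; j=2 S=156.5700 intr=0.0000 cont=4.9857 V=4.9857[hold]; j=3 S=195.0517 intr=0.0000 cont=0.0000 V=0.0000[hold]; j=4 S=242.9913 intr=0.0000 cont=0.0000 V=0.0000[hold]  S*(4)=125.6804
k=3: j=0 S=112.6022 intr=38.5078 cont=36.5047 V=38.5078[EX]; j=1 S=140.2775 intr=10.8325 cont=14.3290 V=14.3290[hold]; j=2 S=174.7548 intr=0.0000 cont=2.2947 V=2.2947[hold]; j=3 S=217.7059 intr=0.0000 cont=0.0000 V=0.0000[hold]  S*(3)=112.6022
k=2: j=0 S=125.6804 intr=25.4296 cont=25.2674 V=25.4296[EX]; j=1 S=156.5700 intr=0.0000 cont=7.8031 V=7.8031[hold]; j=2 S=195.0517 intr=0.0000 cont=1.0561 V=1.0561[hold]  S*(2)=125.6804
k=1: j=0 S=140.2775 intr=10.8325 cont=15.8123 V=15.8123[hold]; j=1 S=174.7548 intr=0.0000 cont=4.1474 V=4.1474[hold]  S*(1)=-
k=0: j=0 S=156.5700 intr=0.0000 cont=9.4613 V=9.4613[hold]  S*(0)=-

price = 9.4613
boundary = - - 125.6804 112.6022 125.6804
tree:
9.4613
15.8123 4.1474
25.4296 7.8031 1.0561
38.5078 14.3290 2.2947 0.0000
50.2251 25.4296 4.9857 0.0000 0.0000
60.7230 38.5078 10.8325 0.0000 0.0000 0.0000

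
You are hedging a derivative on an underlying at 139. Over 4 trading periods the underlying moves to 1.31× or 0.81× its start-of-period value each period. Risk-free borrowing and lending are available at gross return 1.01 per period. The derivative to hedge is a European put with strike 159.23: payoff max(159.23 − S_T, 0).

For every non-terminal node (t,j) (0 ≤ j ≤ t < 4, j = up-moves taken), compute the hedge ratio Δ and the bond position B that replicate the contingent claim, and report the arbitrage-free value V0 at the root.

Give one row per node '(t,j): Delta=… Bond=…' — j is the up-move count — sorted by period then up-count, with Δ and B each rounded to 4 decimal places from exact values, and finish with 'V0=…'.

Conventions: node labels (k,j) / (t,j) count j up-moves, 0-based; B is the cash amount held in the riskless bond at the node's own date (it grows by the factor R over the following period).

(0,0): Delta=-0.4828 Bond=101.1311
(1,0): Delta=-0.7384 Bond=130.9284
(1,1): Delta=-0.2456 Bond=58.9635
(2,0): Delta=-1.0000 Bond=156.0925
(2,1): Delta=-0.4958 Bond=96.4553
(2,2): Delta=-0.0136 Bond=4.1997
(3,0): Delta=-1.0000 Bond=157.6535
(3,1): Delta=-1.0000 Bond=157.6535
(3,2): Delta=-0.0282 Bond=7.0695
(3,3): Delta=0.0000 Bond=0.0000
V0=34.0279

Under the risk-neutral measure, an up-move has probability p* = (R−d)/(u−d) = 0.4000 and values discount at R = 1.01.
At maturity the claim pays: V(4,0)=99.3951, V(4,1)=62.4599, V(4,2)=2.7253, V(4,3)=0.0000, V(4,4)=0.0000
  t=3,j=0: stock 73.8703 → up 96.7701 (V=62.4599), down 59.8349 (V=99.3951). Price 83.7832; hedge Δ=-1.0000, bond B=157.6535.
  t=3,j=1: stock 119.4692 → up 156.5047 (V=2.7253), down 96.7701 (V=62.4599). Price 38.1842; hedge Δ=-1.0000, bond B=157.6535.
  t=3,j=2: stock 193.2157 → up 253.1126 (V=0.0000), down 156.5047 (V=2.7253). Price 1.6190; hedge Δ=-0.0282, bond B=7.0695.
  t=3,j=3: stock 312.4846 → up 409.3549 (V=0.0000), down 253.1126 (V=0.0000). Price 0.0000; hedge Δ=0.0000, bond B=0.0000.
  t=2,j=0: stock 91.1979 → up 119.4692 (V=38.1842), down 73.8703 (V=83.7832). Price 64.8946; hedge Δ=-1.0000, bond B=156.0925.
  t=2,j=1: stock 147.4929 → up 193.2157 (V=1.6190), down 119.4692 (V=38.1842). Price 23.3249; hedge Δ=-0.4958, bond B=96.4553.
  t=2,j=2: stock 238.5379 → up 312.4846 (V=0.0000), down 193.2157 (V=1.6190). Price 0.9618; hedge Δ=-0.0136, bond B=4.1997.
  t=1,j=0: stock 112.5900 → up 147.4929 (V=23.3249), down 91.1979 (V=64.8946). Price 47.7888; hedge Δ=-0.7384, bond B=130.9284.
  t=1,j=1: stock 182.0900 → up 238.5379 (V=0.9618), down 147.4929 (V=23.3249). Price 14.2373; hedge Δ=-0.2456, bond B=58.9635.
  t=0,j=0: stock 139.0000 → up 182.0900 (V=14.2373), down 112.5900 (V=47.7888). Price 34.0279; hedge Δ=-0.4828, bond B=101.1311.
As a check, the time-0 holding Δ(0,0)·S0 + B(0,0) comes to 34.0279 — exactly V0.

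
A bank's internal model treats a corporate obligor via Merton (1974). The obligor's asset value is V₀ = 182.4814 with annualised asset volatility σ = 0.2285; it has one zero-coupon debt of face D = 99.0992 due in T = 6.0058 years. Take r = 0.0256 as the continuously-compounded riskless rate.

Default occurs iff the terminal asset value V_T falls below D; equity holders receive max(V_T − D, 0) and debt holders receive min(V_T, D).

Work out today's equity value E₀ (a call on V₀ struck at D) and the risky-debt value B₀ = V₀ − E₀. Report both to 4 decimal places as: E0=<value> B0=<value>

Work the structural quantities from V₀ = 182.4814 against face 99.0992:
d₁ = [ln(V₀/D) + (r + σ²/2)T] / (σ√T)
   = [ln(182.4814/99.0992) + (0.0256 + 0.5·0.2285²)·6.0058] / (0.2285·√6.0058)
   = [0.610527 + 0.310537] / 0.559979 = 1.644818
d₂ = d₁ − σ√T = 1.644818 − 0.559979 = 1.084840
N(d₁) = 0.949996,  N(d₂) = 0.861004,  e^(−rT) = 0.857488
E₀ = V₀·N(d₁) − D·e^(−rT)·N(d₂)
   = 182.4814·0.949996 − 99.0992·0.857488·0.861004 = 100.191728
B₀ = V₀ − E₀ = 182.4814 − 100.191728 = 82.289672

E0=100.1917 B0=82.2897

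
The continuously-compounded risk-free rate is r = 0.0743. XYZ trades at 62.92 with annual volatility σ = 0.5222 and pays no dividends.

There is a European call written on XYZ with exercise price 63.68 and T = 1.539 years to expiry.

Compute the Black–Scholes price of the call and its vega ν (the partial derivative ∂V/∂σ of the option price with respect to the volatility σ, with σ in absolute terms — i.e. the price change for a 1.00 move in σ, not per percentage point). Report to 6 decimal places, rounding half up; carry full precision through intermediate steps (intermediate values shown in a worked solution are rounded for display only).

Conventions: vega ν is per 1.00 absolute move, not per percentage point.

price = 18.447018
ν = 27.726362

σ√T = 0.5222·√1.539 = 0.647823
d₁ = (ln(S/K) + (r+σ²/2)T) / (σ√T) = (ln(62.92/63.68) + (0.0743+0.5222²/2)·1.539) / 0.647823 = (-0.012006 + 0.324185) / 0.647823 = 0.481889
d₂ = d₁ − σ√T = 0.481889 − 0.647823 = -0.165934
e^{−rT} = 0.891948
N(d₁) = 0.685057,  N(d₂) = 0.434104
Call price V = S·N(d₁) − K·e^{−rT}·N(d₂) = 43.103815 − 24.656797 = 18.447018
φ(d₁) = (1/√(2π))·e^{−d₁²/2} = 0.355210
ν = S·φ(d₁)·√T = 27.726362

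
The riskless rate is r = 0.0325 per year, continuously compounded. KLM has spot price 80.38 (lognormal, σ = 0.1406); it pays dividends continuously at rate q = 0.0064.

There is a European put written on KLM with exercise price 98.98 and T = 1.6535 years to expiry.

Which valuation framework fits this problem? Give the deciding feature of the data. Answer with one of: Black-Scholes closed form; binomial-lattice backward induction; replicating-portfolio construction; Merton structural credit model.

Key observation: the strike-98.98 put on KLM is European-exercise on a continuously-modelled lognormal underlying, so its value is a single closed-form evaluation.

framework: Black-Scholes closed form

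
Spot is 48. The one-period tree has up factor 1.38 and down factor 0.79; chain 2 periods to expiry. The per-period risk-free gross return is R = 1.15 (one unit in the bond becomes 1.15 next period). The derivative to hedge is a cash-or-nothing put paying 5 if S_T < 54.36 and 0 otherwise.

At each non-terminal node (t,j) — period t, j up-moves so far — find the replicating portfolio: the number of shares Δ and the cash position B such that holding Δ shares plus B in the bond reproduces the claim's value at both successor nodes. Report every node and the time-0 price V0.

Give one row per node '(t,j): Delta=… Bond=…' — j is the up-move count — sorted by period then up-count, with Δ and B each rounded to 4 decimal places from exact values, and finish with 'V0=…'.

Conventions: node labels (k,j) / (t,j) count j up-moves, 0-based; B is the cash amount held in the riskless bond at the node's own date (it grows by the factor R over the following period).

(0,0): Delta=-0.0937 Bond=6.8696
(1,0): Delta=0.0000 Bond=4.3478
(1,1): Delta=-0.1279 Bond=10.1695
V0=2.3731

Risk-neutral probability p* = (R−d)/(u−d) = (1.15−0.79)/(1.38−0.79) = 0.6102.
Terminal payoffs: V(2,0)=5.0000, V(2,1)=5.0000, V(2,2)=0.0000
Node (1,0) S=37.9200: V=(p*·5.0000+(1−p*)·5.0000)/1.15=4.3478; Δ=(5.0000−5.0000)/(52.3296−29.9568)=0.0000; B=V−Δ·S=4.3478
Node (1,1) S=66.2400: V=(p*·0.0000+(1−p*)·5.0000)/1.15=1.6949; Δ=(0.0000−5.0000)/(91.4112−52.3296)=-0.1279; B=V−Δ·S=10.1695
Node (0,0) S=48.0000: V=(p*·1.6949+(1−p*)·4.3478)/1.15=2.3731; Δ=(1.6949−4.3478)/(66.2400−37.9200)=-0.0937; B=V−Δ·S=6.8696
Sanity check at the root: Δ(0,0)·S0 + B(0,0) reproduces V0 = 2.3731.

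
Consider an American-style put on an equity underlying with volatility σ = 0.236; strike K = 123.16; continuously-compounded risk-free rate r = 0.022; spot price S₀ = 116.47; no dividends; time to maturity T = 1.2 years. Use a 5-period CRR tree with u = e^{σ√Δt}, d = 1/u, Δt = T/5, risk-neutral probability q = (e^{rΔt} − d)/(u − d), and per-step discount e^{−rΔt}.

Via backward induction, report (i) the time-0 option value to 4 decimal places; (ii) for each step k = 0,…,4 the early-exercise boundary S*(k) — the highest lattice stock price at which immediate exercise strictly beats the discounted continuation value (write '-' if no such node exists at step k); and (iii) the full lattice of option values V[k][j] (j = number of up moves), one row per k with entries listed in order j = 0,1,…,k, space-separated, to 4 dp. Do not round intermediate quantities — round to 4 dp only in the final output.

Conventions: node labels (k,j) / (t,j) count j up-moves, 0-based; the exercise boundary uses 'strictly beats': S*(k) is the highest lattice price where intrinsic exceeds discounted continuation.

price = 14.6276
boundary = - - 92.4254 82.3342 92.4254
tree:
14.6276
21.6716 7.5684
30.7346 12.6196 2.4751
40.8258 20.2706 4.9171 0.0000
49.8153 30.7346 9.7685 0.0000 0.0000
57.8233 40.8258 19.4065 0.0000 0.0000 0.0000

Δt=0.24000  u=1.12256  d=0.89082  q=0.49397  discount=0.99473
step 5 (expiry): payoffs max(K−S,0) = 57.8233 40.8258 19.4065 0.0000 0.0000 0.0000
step 4: (k=4,j=0): S=73.3447, K−S=49.8153, hold=49.1667 ⇒ V=49.8153 exercise | (k=4,j=1): S=92.4254, K−S=30.7346, hold=30.0860 ⇒ V=30.7346 exercise | (k=4,j=2): S=116.4700, K−S=6.6900, hold=9.7685 ⇒ V=9.7685 continue | (k=4,j=3): S=146.7698, K−S=0.0000, hold=0.0000 ⇒ V=0.0000 continue | (k=4,j=4): S=184.9522, K−S=0.0000, hold=0.0000 ⇒ V=0.0000 continue  boundary S*=92.4254
step 3: (k=3,j=0): S=82.3342, K−S=40.8258, hold=40.1773 ⇒ V=40.8258 exercise | (k=3,j=1): S=103.7535, K−S=19.4065, hold=20.2706 ⇒ V=20.2706 continue | (k=3,j=2): S=130.7451, K−S=0.0000, hold=4.9171 ⇒ V=4.9171 continue | (k=3,j=3): S=164.7586, K−S=0.0000, hold=0.0000 ⇒ V=0.0000 continue  boundary S*=82.3342
step 2: (k=2,j=0): S=92.4254, K−S=30.7346, hold=30.5106 ⇒ V=30.7346 exercise | (k=2,j=1): S=116.4700, K−S=6.6900, hold=12.6196 ⇒ V=12.6196 continue | (k=2,j=2): S=146.7698, K−S=0.0000, hold=2.4751 ⇒ V=2.4751 continue  boundary S*=92.4254
step 1: (k=1,j=0): S=103.7535, K−S=19.4065, hold=21.6716 ⇒ V=21.6716 continue | (k=1,j=1): S=130.7451, K−S=0.0000, hold=7.5684 ⇒ V=7.5684 continue  boundary S*=-
step 0: (k=0,j=0): S=116.4700, K−S=6.6900, hold=14.6276 ⇒ V=14.6276 continue  boundary S*=-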